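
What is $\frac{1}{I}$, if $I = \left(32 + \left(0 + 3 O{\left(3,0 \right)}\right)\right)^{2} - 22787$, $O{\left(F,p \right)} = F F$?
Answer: $- \frac{1}{19306} \approx -5.1797 \cdot 10^{-5}$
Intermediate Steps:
$O{\left(F,p \right)} = F^{2}$
$I = -19306$ ($I = \left(32 + \left(0 + 3 \cdot 3^{2}\right)\right)^{2} - 22787 = \left(32 + \left(0 + 3 \cdot 9\right)\right)^{2} - 22787 = \left(32 + \left(0 + 27\right)\right)^{2} - 22787 = \left(32 + 27\right)^{2} - 22787 = 59^{2} - 22787 = 3481 - 22787 = -19306$)
$\frac{1}{I} = \frac{1}{-19306} = - \frac{1}{19306}$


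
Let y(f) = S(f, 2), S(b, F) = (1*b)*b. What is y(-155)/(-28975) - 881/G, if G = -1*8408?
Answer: -7059009/9744872 ≈ -0.72438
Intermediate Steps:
G = -8408
S(b, F) = b² (S(b, F) = b*b = b²)
y(f) = f²
y(-155)/(-28975) - 881/G = (-155)²/(-28975) - 881/(-8408) = 24025*(-1/28975) - 881*(-1/8408) = -961/1159 + 881/8408 = -7059009/9744872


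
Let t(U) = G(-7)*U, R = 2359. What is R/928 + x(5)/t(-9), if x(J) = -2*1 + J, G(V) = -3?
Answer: 22159/8352 ≈ 2.6531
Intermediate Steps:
x(J) = -2 + J
t(U) = -3*U
R/928 + x(5)/t(-9) = 2359/928 + (-2 + 5)/((-3*(-9))) = 2359*(1/928) + 3/27 = 2359/928 + 3*(1/27) = 2359/928 + 1/9 = 22159/8352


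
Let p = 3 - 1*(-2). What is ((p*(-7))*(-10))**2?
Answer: 122500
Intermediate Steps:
p = 5 (p = 3 + 2 = 5)
((p*(-7))*(-10))**2 = ((5*(-7))*(-10))**2 = (-35*(-10))**2 = 350**2 = 122500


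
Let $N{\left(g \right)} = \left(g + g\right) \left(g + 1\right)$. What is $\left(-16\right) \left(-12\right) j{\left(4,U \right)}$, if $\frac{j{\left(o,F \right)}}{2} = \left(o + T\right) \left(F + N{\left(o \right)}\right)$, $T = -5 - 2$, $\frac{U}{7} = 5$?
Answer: $-86400$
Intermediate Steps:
$U = 35$ ($U = 7 \cdot 5 = 35$)
$T = -7$ ($T = -5 - 2 = -7$)
$N{\left(g \right)} = 2 g \left(1 + g\right)$
$j{\left(o,F \right)} = 2 \left(-7 + o\right) \left(F + 2 o \left(1 + o\right)\right)$ ($j{\left(o,F \right)} = 2 \left(o - 7\right) \left(F + 2 o \left(1 + o\right)\right) = 2 \left(-7 + o\right) \left(F + 2 o \left(1 + o\right)\right)$)
$\left(-16\right) \left(-12\right) j{\left(4,U \right)} = \left(-16\right) \left(-12\right) \left(\left(-28\right) 4 - 24 \cdot 4^{2} - 490 + 4 \cdot 4^{3} + 2 \cdot 35 \cdot 4\right) = 192 \left(-112 - 384 - 490 + 4 \cdot 64 + 280\right) = 192 \left(-112 - 384 - 490 + 256 + 280\right) = 192 \left(-450\right) = -86400$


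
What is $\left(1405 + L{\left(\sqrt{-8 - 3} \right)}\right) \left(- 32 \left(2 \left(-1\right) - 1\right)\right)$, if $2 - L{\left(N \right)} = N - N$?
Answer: $135072$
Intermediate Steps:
$L{\left(N \right)} = 2$ ($L{\left(N \right)} = 2 - \left(N - N\right) = 2 - 0 = 2 + 0 = 2$)
$\left(1405 + L{\left(\sqrt{-8 - 3} \right)}\right) \left(- 32 \left(2 \left(-1\right) - 1\right)\right) = \left(1405 + 2\right) \left(- 32 \left(2 \left(-1\right) - 1\right)\right) = 1407 \left(- 32 \left(-2 - 1\right)\right) = 1407 \left(\left(-32\right) \left(-3\right)\right) = 1407 \cdot 96 = 135072$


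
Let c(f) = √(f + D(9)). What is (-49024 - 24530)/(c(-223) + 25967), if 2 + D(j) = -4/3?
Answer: -2864965077/1011427973 + 36777*I*√2037/1011427973 ≈ -2.8326 + 0.0016411*I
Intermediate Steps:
D(j) = -10/3 (D(j) = -2 - 4/3 = -10/3)
c(f) = √(-10/3 + f) (c(f) = √(f - 10/3) = √(-10/3 + f))
(-49024 - 24530)/(c(-223) + 25967) = (-49024 - 24530)/(√(-30 + 9*(-223))/3 + 25967) = -73554/(√(-30 - 2007)/3 + 25967) = -73554/(√(-2037)/3 + 25967) = -73554/((I*√2037)/3 + 25967) = -73554/(I*√2037/3 + 25967) = -73554/(25967 + I*√2037/3)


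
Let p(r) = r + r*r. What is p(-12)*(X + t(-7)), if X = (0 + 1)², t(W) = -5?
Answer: -528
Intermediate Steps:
X = 1 (X = 1² = 1)
p(r) = r + r²
p(-12)*(X + t(-7)) = (-12*(1 - 12))*(1 - 5) = -12*(-11)*(-4) = 132*(-4) = -528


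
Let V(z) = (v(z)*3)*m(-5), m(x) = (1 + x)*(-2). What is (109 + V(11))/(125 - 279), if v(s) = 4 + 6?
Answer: -349/154 ≈ -2.2662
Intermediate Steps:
m(x) = -2 - 2*x
v(s) = 10
V(z) = 240 (V(z) = (10*3)*(-2 - 2*(-5)) = 30*(-2 + 10) = 30*8 = 240)
(109 + V(11))/(125 - 279) = (109 + 240)/(125 - 279) = 349/(-154) = 349*(-1/154) = -349/154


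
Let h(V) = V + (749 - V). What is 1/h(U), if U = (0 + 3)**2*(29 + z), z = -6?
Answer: 1/749 ≈ 0.0013351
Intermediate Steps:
U = 207 (U = (0 + 3)**2*(29 - 6) = 3**2*23 = 9*23 = 207)
h(V) = 749
1/h(U) = 1/749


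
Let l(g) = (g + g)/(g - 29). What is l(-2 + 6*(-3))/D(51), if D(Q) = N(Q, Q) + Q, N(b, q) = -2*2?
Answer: 40/2303 ≈ 0.017369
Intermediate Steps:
N(b, q) = -4
D(Q) = -4 + Q
l(g) = 2*g/(-29 + g) (l(g) = (2*g)/(-29 + g) = 2*g/(-29 + g))
l(-2 + 6*(-3))/D(51) = (2*(-2 + 6*(-3))/(-29 + (-2 + 6*(-3))))/(-4 + 51) = (2*(-2 - 18)/(-29 + (-2 - 18)))/47 = (2*(-20)/(-29 - 20))*(1/47) = (2*(-20)/(-49))*(1/47) = (2*(-20)*(-1/49))*(1/47) = (40/49)*(1/47) = 40/2303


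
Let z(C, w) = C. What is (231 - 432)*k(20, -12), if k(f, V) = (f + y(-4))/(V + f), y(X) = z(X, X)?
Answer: -402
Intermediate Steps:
y(X) = X
k(f, V) = (-4 + f)/(V + f) (k(f, V) = (f - 4)/(V + f) = (-4 + f)/(V + f))
(231 - 432)*k(20, -12) = (231 - 432)*((-4 + 20)/(-12 + 20)) = -201*16/8 = -201*2 = -402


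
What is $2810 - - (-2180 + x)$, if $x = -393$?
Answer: $237$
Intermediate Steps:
$2810 - - (-2180 + x) = 2810 - - (-2180 - 393) = 2810 - \left(-1\right) \left(-2573\right) = 2810 - 2573 = 237$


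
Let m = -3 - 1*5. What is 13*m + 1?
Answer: -103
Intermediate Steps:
m = -8 (m = -3 - 5 = -8)
13*m + 1 = 13*(-8) + 1 = -104 + 1 = -103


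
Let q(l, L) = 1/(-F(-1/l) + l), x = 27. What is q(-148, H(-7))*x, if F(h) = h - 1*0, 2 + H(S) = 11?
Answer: -3996/21905 ≈ -0.18242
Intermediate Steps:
H(S) = 9 (H(S) = -2 + 11 = 9)
F(h) = h (F(h) = h + 0 = h)
q(l, L) = 1/(l + 1/l) (q(l, L) = 1/(-(-1)/l + l) = 1/(1/l + l) = 1/(l + 1/l))
q(-148, H(-7))*x = -148/(1 + (-148)²)*27 = -148/(1 + 21904)*27 = -148/21905*27 = -3996/21905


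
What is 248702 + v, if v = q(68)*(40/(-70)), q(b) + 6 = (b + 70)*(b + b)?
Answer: 1665866/7 ≈ 2.3798e+5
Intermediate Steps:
q(b) = -6 + 2*b*(70 + b) (q(b) = -6 + (b + 70)*(b + b) = -6 + (70 + b)*(2*b) = -6 + 2*b*(70 + b))
v = -75048/7 (v = (-6 + 2*68² + 140*68)*(40/(-70)) = (-6 + 2*4624 + 9520)*(40*(-1/70)) = (-6 + 9248 + 9520)*(-4/7) = 18762*(-4/7) = -75048/7 ≈ -10721.)
248702 + v = 248702 - 75048/7 = 1665866/7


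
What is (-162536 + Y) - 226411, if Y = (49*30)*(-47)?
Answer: -458037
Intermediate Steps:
Y = -69090 (Y = 1470*(-47) = -69090)
(-162536 + Y) - 226411 = (-162536 - 69090) - 226411 = -231626 - 226411 = -458037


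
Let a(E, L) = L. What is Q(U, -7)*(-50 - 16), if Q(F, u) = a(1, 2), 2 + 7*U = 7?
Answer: -132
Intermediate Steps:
U = 5/7 (U = -2/7 + (⅐)*7 = -2/7 + 1 = 5/7 ≈ 0.71429)
Q(F, u) = 2
Q(U, -7)*(-50 - 16) = 2*(-50 - 16) = 2*(-66) = -132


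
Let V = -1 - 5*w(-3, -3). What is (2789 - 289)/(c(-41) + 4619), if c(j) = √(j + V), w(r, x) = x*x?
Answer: 2886875/5333812 - 625*I*√87/5333812 ≈ 0.54124 - 0.001093*I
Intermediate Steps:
w(r, x) = x²
V = -46 (V = -1 - 5*(-3)² = -1 - 5*9 = -1 - 45 = -46)
c(j) = √(-46 + j) (c(j) = √(j - 46) = √(-46 + j))
(2789 - 289)/(c(-41) + 4619) = (2789 - 289)/(√(-46 - 41) + 4619) = 2500/(√(-87) + 4619) = 2500/(I*√87 + 4619) = 2500/(4619 + I*√87)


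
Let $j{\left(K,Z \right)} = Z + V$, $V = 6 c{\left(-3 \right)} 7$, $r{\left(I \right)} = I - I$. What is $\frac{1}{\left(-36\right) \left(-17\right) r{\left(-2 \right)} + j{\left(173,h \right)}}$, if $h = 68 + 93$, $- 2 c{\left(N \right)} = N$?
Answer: $\frac{1}{224} \approx 0.0044643$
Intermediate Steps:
$r{\left(I \right)} = 0$
$c{\left(N \right)} = - \frac{N}{2}$
$h = 161$
$V = 63$ ($V = 6 \left(\left(- \frac{1}{2}\right) \left(-3\right)\right) 7 = 6 \cdot \frac{3}{2} \cdot 7 = 9 \cdot 7 = 63$)
$j{\left(K,Z \right)} = 63 + Z$ ($j{\left(K,Z \right)} = Z + 63 = 63 + Z$)
$\frac{1}{\left(-36\right) \left(-17\right) r{\left(-2 \right)} + j{\left(173,h \right)}} = \frac{1}{\left(-36\right) \left(-17\right) 0 + \left(63 + 161\right)} = \frac{1}{612 \cdot 0 + 224} = \frac{1}{0 + 224} = \frac{1}{224}$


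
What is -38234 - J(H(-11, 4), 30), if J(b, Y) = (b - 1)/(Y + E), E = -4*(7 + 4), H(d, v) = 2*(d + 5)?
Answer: -535289/14 ≈ -38235.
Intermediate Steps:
H(d, v) = 10 + 2*d (H(d, v) = 2*(5 + d) = 10 + 2*d)
E = -44 (E = -4*11 = -44)
J(b, Y) = (-1 + b)/(-44 + Y) (J(b, Y) = (b - 1)/(Y - 44) = (-1 + b)/(-44 + Y))
-38234 - J(H(-11, 4), 30) = -38234 - (-1 + (10 + 2*(-11)))/(-44 + 30) = -38234 - (-1 + (10 - 22))/(-14) = -38234 - (-1)*(-1 - 12)/14 = -38234 - (-1)*(-13)/14 = -38234 - 1*13/14 = -38234 - 13/14 = -535289/14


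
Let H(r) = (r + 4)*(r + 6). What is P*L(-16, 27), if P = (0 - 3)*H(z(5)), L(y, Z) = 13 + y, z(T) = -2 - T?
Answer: 27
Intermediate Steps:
H(r) = (4 + r)*(6 + r)
P = -9 (P = (0 - 3)*(24 + (-2 - 1*5)² + 10*(-2 - 1*5)) = -3*(24 + (-2 - 5)² + 10*(-2 - 5)) = -3*(24 + (-7)² + 10*(-7)) = -3*(24 + 49 - 70) = -3*3 = -9)
P*L(-16, 27) = -9*(13 - 16) = -9*(-3) = 27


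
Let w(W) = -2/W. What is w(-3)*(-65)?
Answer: -130/3 ≈ -43.333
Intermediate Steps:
w(-3)*(-65) = -2/(-3)*(-65) = -2*(-1/3)*(-65) = (2/3)*(-65) = -130/3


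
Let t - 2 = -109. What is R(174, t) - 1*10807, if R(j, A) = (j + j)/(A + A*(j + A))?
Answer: -19658020/1819 ≈ -10807.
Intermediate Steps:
t = -107 (t = 2 - 109 = -107)
R(j, A) = 2*j/(A + A*(A + j)) (R(j, A) = (2*j)/(A + A*(A + j)) = 2*j/(A + A*(A + j)))
R(174, t) - 1*10807 = 2*174/(-107*(1 - 107 + 174)) - 1*10807 = 2*174*(-1/107)/68 - 10807 = 2*174*(-1/107)*(1/68) - 10807 = -87/1819 - 10807 = -19658020/1819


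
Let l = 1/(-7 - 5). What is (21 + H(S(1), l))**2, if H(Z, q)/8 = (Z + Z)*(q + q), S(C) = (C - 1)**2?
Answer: 441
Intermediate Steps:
S(C) = (-1 + C)**2
l = -1/12 (l = 1/(-12) = -1/12 ≈ -0.083333)
H(Z, q) = 32*Z*q (H(Z, q) = 8*((Z + Z)*(q + q)) = 8*((2*Z)*(2*q)) = 8*(4*Z*q) = 32*Z*q)
(21 + H(S(1), l))**2 = (21 + 32*(-1 + 1)**2*(-1/12))**2 = (21 + 32*0**2*(-1/12))**2 = (21 + 32*0*(-1/12))**2 = (21 + 0)**2 = 21**2 = 441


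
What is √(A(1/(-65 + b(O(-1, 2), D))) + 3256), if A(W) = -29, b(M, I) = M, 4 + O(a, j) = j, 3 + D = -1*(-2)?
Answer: √3227 ≈ 56.807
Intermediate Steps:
D = -1 (D = -3 - 1*(-2) = -3 + 2 = -1)
O(a, j) = -4 + j
√(A(1/(-65 + b(O(-1, 2), D))) + 3256) = √(-29 + 3256) = √3227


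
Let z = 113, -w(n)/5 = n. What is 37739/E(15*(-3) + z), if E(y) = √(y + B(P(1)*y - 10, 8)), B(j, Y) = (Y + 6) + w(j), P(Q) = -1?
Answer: 37739*√118/236 ≈ 1737.1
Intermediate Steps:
w(n) = -5*n
B(j, Y) = 6 + Y - 5*j (B(j, Y) = (Y + 6) - 5*j = (6 + Y) - 5*j = 6 + Y - 5*j)
E(y) = √(64 + 6*y) (E(y) = √(y + (6 + 8 - 5*(-y - 10))) = √(y + (6 + 8 - 5*(-10 - y))) = √(y + (6 + 8 + (50 + 5*y))) = √(y + (64 + 5*y)) = √(64 + 6*y))
37739/E(15*(-3) + z) = 37739/(√(64 + 6*(15*(-3) + 113))) = 37739/(√(64 + 6*(-45 + 113))) = 37739/(√(64 + 6*68)) = 37739/(√(64 + 408)) = 37739/(√472) = 37739/((2*√118)) = 37739*(√118/236) = 37739*√118/236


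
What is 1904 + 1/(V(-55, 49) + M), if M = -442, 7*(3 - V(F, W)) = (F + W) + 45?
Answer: 5925241/3112 ≈ 1904.0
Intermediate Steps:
V(F, W) = -24/7 - F/7 - W/7 (V(F, W) = 3 - ((F + W) + 45)/7 = 3 - (45 + F + W)/7 = 3 + (-45/7 - F/7 - W/7) = -24/7 - F/7 - W/7)
1904 + 1/(V(-55, 49) + M) = 1904 + 1/((-24/7 - ⅐*(-55) - ⅐*49) - 442) = 1904 + 1/((-24/7 + 55/7 - 7) - 442) = 1904 + 1/(-18/7 - 442) = 1904 + 1/(-3112/7) = 1904 - 7/3112 = 5925241/3112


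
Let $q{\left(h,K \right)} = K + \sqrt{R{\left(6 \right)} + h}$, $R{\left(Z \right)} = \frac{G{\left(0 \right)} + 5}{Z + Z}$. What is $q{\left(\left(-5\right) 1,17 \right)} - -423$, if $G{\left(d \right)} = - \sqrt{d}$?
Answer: $440 + \frac{i \sqrt{165}}{6} \approx 440.0 + 2.1409 i$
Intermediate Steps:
$R{\left(Z \right)} = \frac{5}{2 Z}$ ($R{\left(Z \right)} = \frac{- \sqrt{0} + 5}{Z + Z} = \frac{\left(-1\right) 0 + 5}{2 Z} = \left(0 + 5\right) \frac{1}{2 Z} = 5 \frac{1}{2 Z} = \frac{5}{2 Z}$)
$q{\left(h,K \right)} = K + \sqrt{\frac{5}{12} + h}$ ($q{\left(h,K \right)} = K + \sqrt{\frac{5}{2 \cdot 6} + h} = K + \sqrt{\frac{5}{2} \cdot \frac{1}{6} + h} = K + \sqrt{\frac{5}{12} + h}$)
$q{\left(\left(-5\right) 1,17 \right)} - -423 = \left(17 + \frac{\sqrt{15 + 36 \left(\left(-5\right) 1\right)}}{6}\right) - -423 = \left(17 + \frac{\sqrt{15 + 36 \left(-5\right)}}{6}\right) + 423 = \left(17 + \frac{\sqrt{15 - 180}}{6}\right) + 423 = \left(17 + \frac{\sqrt{-165}}{6}\right) + 423 = \left(17 + \frac{i \sqrt{165}}{6}\right) + 423 = 440 + \frac{i \sqrt{165}}{6}$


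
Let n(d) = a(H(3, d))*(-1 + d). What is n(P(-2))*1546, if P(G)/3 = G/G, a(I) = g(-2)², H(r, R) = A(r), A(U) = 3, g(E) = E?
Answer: 12368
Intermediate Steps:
H(r, R) = 3
a(I) = 4 (a(I) = (-2)² = 4)
P(G) = 3 (P(G) = 3*(G/G) = 3*1 = 3)
n(d) = -4 + 4*d (n(d) = 4*(-1 + d) = -4 + 4*d)
n(P(-2))*1546 = (-4 + 4*3)*1546 = (-4 + 12)*1546 = 8*1546 = 12368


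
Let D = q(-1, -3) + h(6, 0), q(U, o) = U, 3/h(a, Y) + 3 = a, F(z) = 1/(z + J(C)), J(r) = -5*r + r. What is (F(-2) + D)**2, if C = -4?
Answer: 1/196 ≈ 0.0051020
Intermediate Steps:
J(r) = -4*r
F(z) = 1/(16 + z) (F(z) = 1/(z - 4*(-4)) = 1/(z + 16) = 1/(16 + z))
h(a, Y) = 3/(-3 + a)
D = 0 (D = -1 + 3/(-3 + 6) = -1 + 3/3 = -1 + 3*(1/3) = -1 + 1 = 0)
(F(-2) + D)**2 = (1/(16 - 2) + 0)**2 = (1/14 + 0)**2 = (1/14)**2 = 1/196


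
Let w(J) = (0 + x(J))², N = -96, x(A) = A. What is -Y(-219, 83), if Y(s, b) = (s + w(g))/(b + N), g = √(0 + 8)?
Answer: -211/13 ≈ -16.231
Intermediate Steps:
g = 2*√2 (g = √8 = 2*√2 ≈ 2.8284)
w(J) = J² (w(J) = (0 + J)² = J²)
Y(s, b) = (8 + s)/(-96 + b) (Y(s, b) = (s + (2*√2)²)/(b - 96) = (s + 8)/(-96 + b) = (8 + s)/(-96 + b))
-Y(-219, 83) = -(8 - 219)/(-96 + 83) = -(-211)/(-13) = -(-1)*(-211)/13 = -1*211/13 = -211/13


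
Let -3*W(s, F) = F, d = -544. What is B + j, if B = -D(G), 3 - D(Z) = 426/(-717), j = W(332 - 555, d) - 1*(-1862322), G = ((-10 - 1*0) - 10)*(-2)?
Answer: 1335412313/717 ≈ 1.8625e+6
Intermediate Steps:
W(s, F) = -F/3
G = 40 (G = ((-10 + 0) - 10)*(-2) = (-10 - 10)*(-2) = -20*(-2) = 40)
j = 5587510/3 (j = -⅓*(-544) - 1*(-1862322) = 544/3 + 1862322 = 5587510/3 ≈ 1.8625e+6)
D(Z) = 859/239 (D(Z) = 3 - 426/(-717) = 3 - 426*(-1)/717 = 3 - 1*(-142/239) = 3 + 142/239 = 859/239)
B = -859/239 (B = -1*859/239 = -859/239 ≈ -3.5941)
B + j = -859/239 + 5587510/3 = 1335412313/717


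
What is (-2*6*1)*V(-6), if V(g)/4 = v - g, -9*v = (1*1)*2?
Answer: -832/3 ≈ -277.33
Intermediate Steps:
v = -2/9 (v = -1*1*2/9 = -2/9 ≈ -0.22222)
V(g) = -8/9 - 4*g (V(g) = 4*(-2/9 - g) = -8/9 - 4*g)
(-2*6*1)*V(-6) = (-2*6*1)*(-8/9 - 4*(-6)) = (-12*1)*(-8/9 + 24) = -12*208/9 = -832/3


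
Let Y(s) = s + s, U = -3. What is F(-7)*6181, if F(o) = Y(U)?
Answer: -37086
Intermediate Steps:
Y(s) = 2*s
F(o) = -6 (F(o) = 2*(-3) = -6)
F(-7)*6181 = -6*6181 = -37086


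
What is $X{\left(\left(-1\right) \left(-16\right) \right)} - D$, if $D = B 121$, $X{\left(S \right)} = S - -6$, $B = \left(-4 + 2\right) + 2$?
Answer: $22$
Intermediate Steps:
$B = 0$ ($B = -2 + 2 = 0$)
$X{\left(S \right)} = 6 + S$ ($X{\left(S \right)} = S + 6 = 6 + S$)
$D = 0$ ($D = 0 \cdot 121 = 0$)
$X{\left(\left(-1\right) \left(-16\right) \right)} - D = \left(6 - -16\right) - 0 = \left(6 + 16\right) + 0 = 22 + 0 = 22$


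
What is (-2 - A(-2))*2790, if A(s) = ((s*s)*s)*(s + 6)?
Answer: 83700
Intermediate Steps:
A(s) = s³*(6 + s) (A(s) = (s²*s)*(6 + s) = s³*(6 + s))
(-2 - A(-2))*2790 = (-2 - (-2)³*(6 - 2))*2790 = (-2 - (-8)*4)*2790 = (-2 - 1*(-32))*2790 = (-2 + 32)*2790 = 30*2790 = 83700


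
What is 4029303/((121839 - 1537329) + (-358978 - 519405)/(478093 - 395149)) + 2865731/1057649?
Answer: -17015494389472435/124175693282083007 ≈ -0.13703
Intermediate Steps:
4029303/((121839 - 1537329) + (-358978 - 519405)/(478093 - 395149)) + 2865731/1057649 = 4029303/(-1415490 - 878383/82944) + 2865731*(1/1057649) = 4029303/(-1415490 - 878383*1/82944) + 2865731/1057649 = 4029303/(-1415490 - 878383/82944) + 2865731/1057649 = 4029303/(-117407280943/82944) + 2865731/1057649 = 4029303*(-82944/117407280943) + 2865731/1057649 = -334206508032/117407280943 + 2865731/1057649 = -17015494389472435/124175693282083007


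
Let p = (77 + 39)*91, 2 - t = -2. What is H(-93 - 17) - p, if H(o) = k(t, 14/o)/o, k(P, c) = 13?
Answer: -1161173/110 ≈ -10556.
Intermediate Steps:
t = 4 (t = 2 - 1*(-2) = 2 + 2 = 4)
p = 10556 (p = 116*91 = 10556)
H(o) = 13/o
H(-93 - 17) - p = 13/(-93 - 17) - 1*10556 = 13/(-110) - 10556 = 13*(-1/110) - 10556 = -13/110 - 10556 = -1161173/110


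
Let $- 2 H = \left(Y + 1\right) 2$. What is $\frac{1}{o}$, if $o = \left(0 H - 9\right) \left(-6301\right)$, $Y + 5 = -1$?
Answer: $\frac{1}{56709} \approx 1.7634 \cdot 10^{-5}$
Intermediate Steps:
$Y = -6$ ($Y = -5 - 1 = -6$)
$H = 5$ ($H = - \frac{\left(-6 + 1\right) 2}{2} = - \frac{\left(-5\right) 2}{2} = \left(- \frac{1}{2}\right) \left(-10\right) = 5$)
$o = 56709$ ($o = \left(0 \cdot 5 - 9\right) \left(-6301\right) = \left(0 - 9\right) \left(-6301\right) = \left(-9\right) \left(-6301\right) = 56709$)
$\frac{1}{o} = \frac{1}{56709}$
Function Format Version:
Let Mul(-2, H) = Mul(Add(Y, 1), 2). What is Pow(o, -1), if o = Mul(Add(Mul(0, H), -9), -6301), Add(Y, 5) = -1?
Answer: Rational(1, 56709) ≈ 1.7634e-5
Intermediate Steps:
Y = -6 (Y = Add(-5, -1) = -6)
H = 5 (H = Mul(Rational(-1, 2), Mul(Add(-6, 1), 2)) = Mul(Rational(-1, 2), Mul(-5, 2)) = Mul(Rational(-1, 2), -10) = 5)
o = 56709 (o = Mul(Add(Mul(0, 5), -9), -6301) = Mul(Add(0, -9), -6301) = Mul(-9, -6301) = 56709)
Pow(o, -1) = Pow(56709, -1) = Rational(1, 56709)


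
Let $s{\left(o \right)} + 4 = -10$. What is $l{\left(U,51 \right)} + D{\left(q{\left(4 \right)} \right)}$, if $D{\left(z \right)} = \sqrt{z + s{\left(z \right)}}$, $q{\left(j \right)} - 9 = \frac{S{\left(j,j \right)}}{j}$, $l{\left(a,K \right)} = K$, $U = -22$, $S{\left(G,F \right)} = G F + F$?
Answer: $51$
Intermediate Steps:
$S{\left(G,F \right)} = F + F G$ ($S{\left(G,F \right)} = F G + F = F + F G$)
$s{\left(o \right)} = -14$ ($s{\left(o \right)} = -4 - 10 = -14$)
$q{\left(j \right)} = 10 + j$ ($q{\left(j \right)} = 9 + \frac{j \left(1 + j\right)}{j} = 9 + \left(1 + j\right) = 10 + j$)
$D{\left(z \right)} = \sqrt{-14 + z}$ ($D{\left(z \right)} = \sqrt{z - 14} = \sqrt{-14 + z}$)
$l{\left(U,51 \right)} + D{\left(q{\left(4 \right)} \right)} = 51 + \sqrt{-14 + \left(10 + 4\right)} = 51 + \sqrt{-14 + 14} = 51 + \sqrt{0} = 51 + 0 = 51$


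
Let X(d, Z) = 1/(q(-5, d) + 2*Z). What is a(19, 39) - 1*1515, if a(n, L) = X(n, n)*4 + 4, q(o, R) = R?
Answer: -86123/57 ≈ -1510.9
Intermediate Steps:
X(d, Z) = 1/(d + 2*Z)
a(n, L) = 4 + 4/(3*n) (a(n, L) = 4/(n + 2*n) + 4 = 4/(3*n) + 4 = 4 + 4/(3*n))
a(19, 39) - 1*1515 = (4 + (4/3)/19) - 1*1515 = (4 + (4/3)*(1/19)) - 1515 = (4 + 4/57) - 1515 = 232/57 - 1515 = -86123/57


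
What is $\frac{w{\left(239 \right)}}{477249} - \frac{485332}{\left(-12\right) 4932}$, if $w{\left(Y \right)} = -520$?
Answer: $\frac{19299452999}{2353792068} \approx 8.1993$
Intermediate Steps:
$\frac{w{\left(239 \right)}}{477249} - \frac{485332}{\left(-12\right) 4932} = - \frac{520}{477249} - \frac{485332}{\left(-12\right) 4932} = \left(-520\right) \frac{1}{477249} - \frac{485332}{-59184} = - \frac{520}{477249} - - \frac{121333}{14796} = - \frac{520}{477249} + \frac{121333}{14796} = \frac{19299452999}{2353792068}$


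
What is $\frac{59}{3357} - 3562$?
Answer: $- \frac{11957575}{3357} \approx -3562.0$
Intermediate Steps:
$\frac{59}{3357} - 3562 = - \frac{11957575}{3357}$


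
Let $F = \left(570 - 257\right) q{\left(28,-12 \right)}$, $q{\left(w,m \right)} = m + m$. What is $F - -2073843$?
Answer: $2066331$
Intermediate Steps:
$q{\left(w,m \right)} = 2 m$
$F = -7512$ ($F = \left(570 - 257\right) 2 \left(-12\right) = 313 \left(-24\right) = -7512$)
$F - -2073843 = -7512 - -2073843 = -7512 + 2073843 = 2066331$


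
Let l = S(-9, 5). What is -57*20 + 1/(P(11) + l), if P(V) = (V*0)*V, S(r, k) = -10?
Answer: -11401/10 ≈ -1140.1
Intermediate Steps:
P(V) = 0 (P(V) = 0*V = 0)
l = -10
-57*20 + 1/(P(11) + l) = -57*20 + 1/(0 - 10) = -1140 + 1/(-10) = -1140 - ⅒ = -11401/10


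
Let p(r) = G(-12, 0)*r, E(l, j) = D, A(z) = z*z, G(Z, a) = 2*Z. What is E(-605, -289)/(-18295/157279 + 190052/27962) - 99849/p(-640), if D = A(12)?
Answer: 377432344338541/25070612239360 ≈ 15.055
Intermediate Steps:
A(z) = z²
D = 144 (D = 12² = 144)
E(l, j) = 144
p(r) = -24*r (p(r) = (2*(-12))*r = -24*r)
E(-605, -289)/(-18295/157279 + 190052/27962) - 99849/p(-640) = 144/(-18295/157279 + 190052/27962) - 99849/((-24*(-640))) = 144/(-18295*1/157279 + 190052*(1/27962)) - 99849/15360 = 144/(-18295/157279 + 95026/13981) - 99849*1/15360 = 144/(14689811859/2198917699) - 33283/5120 = 144*(2198917699/14689811859) - 33283/5120 = 105548049552/4896603953 - 33283/5120 = 377432344338541/25070612239360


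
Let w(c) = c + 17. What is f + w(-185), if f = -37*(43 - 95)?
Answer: 1756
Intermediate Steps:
w(c) = 17 + c
f = 1924 (f = -37*(-52) = 1924)
f + w(-185) = 1924 + (17 - 185) = 1924 - 168 = 1756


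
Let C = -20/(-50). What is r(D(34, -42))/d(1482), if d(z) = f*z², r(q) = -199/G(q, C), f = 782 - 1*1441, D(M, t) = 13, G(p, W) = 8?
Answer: 199/11579020128 ≈ 1.7186e-8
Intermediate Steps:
C = ⅖ (C = -20*(-1/50) = ⅖ ≈ 0.40000)
f = -659 (f = 782 - 1441 = -659)
r(q) = -199/8
d(z) = -659*z²
r(D(34, -42))/d(1482) = -199/(8*((-659*1482²))) = -199/(8*((-659*2196324))) = -199/8/(-1447377516) = -199/8*(-1/1447377516) = 199/11579020128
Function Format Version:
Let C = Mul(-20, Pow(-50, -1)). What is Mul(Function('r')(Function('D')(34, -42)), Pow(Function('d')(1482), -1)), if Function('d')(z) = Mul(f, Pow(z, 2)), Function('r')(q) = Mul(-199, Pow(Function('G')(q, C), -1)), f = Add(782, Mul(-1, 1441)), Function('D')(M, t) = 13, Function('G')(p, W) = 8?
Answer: Rational(199, 11579020128) ≈ 1.7186e-8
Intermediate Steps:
C = Rational(2, 5) (C = Mul(-20, Rational(-1, 50)) = Rational(2, 5) ≈ 0.40000)
f = -659 (f = Add(782, -1441) = -659)
Function('r')(q) = Rational(-199, 8) (Function('r')(q) = Mul(-199, Pow(8, -1)) = Mul(-199, Rational(1, 8)) = Rational(-199, 8))
Function('d')(z) = Mul(-659, Pow(z, 2))
Mul(Function('r')(Function('D')(34, -42)), Pow(Function('d')(1482), -1)) = Mul(Rational(-199, 8), Pow(Mul(-659, Pow(1482, 2)), -1)) = Mul(Rational(-199, 8), Pow(Mul(-659, 2196324), -1)) = Mul(Rational(-199, 8), Pow(-1447377516, -1)) = Mul(Rational(-199, 8), Rational(-1, 1447377516)) = Rational(199, 11579020128)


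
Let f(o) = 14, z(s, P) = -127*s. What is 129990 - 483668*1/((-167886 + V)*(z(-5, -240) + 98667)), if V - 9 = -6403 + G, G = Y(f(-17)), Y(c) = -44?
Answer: 562555183376297/4327680462 ≈ 1.2999e+5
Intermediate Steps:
G = -44
V = -6438 (V = 9 + (-6403 - 44) = 9 - 6447 = -6438)
129990 - 483668*1/((-167886 + V)*(z(-5, -240) + 98667)) = 129990 - 483668*1/((-167886 - 6438)*(-127*(-5) + 98667)) = 129990 - 483668*(-1/(174324*(635 + 98667))) = 129990 - 483668/((-174324*99302)) = 129990 - 483668/(-17310721848) = 129990 - 483668*(-1/17310721848) = 129990 + 120917/4327680462 = 562555183376297/4327680462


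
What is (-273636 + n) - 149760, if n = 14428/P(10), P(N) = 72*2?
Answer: -15238649/36 ≈ -4.2330e+5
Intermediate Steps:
P(N) = 144
n = 3607/36 (n = 14428/144 = 14428*(1/144) = 3607/36 ≈ 100.19)
(-273636 + n) - 149760 = (-273636 + 3607/36) - 149760 = -9847289/36 - 149760 = -15238649/36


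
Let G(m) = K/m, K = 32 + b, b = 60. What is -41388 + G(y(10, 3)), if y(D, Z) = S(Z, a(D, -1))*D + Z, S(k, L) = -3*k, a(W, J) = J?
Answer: -3600848/87 ≈ -41389.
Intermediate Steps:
K = 92 (K = 32 + 60 = 92)
y(D, Z) = Z - 3*D*Z (y(D, Z) = (-3*Z)*D + Z = -3*D*Z + Z = Z - 3*D*Z)
G(m) = 92/m
-41388 + G(y(10, 3)) = -41388 + 92/((3*(1 - 3*10))) = -41388 + 92/((3*(1 - 30))) = -41388 + 92/((3*(-29))) = -41388 + 92/(-87) = -41388 + 92*(-1/87) = -41388 - 92/87 = -3600848/87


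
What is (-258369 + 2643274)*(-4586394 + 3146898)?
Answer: -3433061207880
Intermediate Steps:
(-258369 + 2643274)*(-4586394 + 3146898) = 2384905*(-1439496) = -3433061207880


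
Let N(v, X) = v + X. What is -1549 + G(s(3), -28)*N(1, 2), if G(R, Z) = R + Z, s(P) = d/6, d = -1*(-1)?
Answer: -3265/2 ≈ -1632.5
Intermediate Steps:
d = 1
s(P) = ⅙ (s(P) = 1/6 = 1*(⅙) = ⅙)
N(v, X) = X + v
-1549 + G(s(3), -28)*N(1, 2) = -1549 + (⅙ - 28)*(2 + 1) = -1549 - 167/6*3 = -1549 - 167/2 = -3265/2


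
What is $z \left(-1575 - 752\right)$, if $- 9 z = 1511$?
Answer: $\frac{3516097}{9} \approx 3.9068 \cdot 10^{5}$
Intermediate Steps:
$z = - \frac{1511}{9}$ ($z = \left(- \frac{1}{9}\right) 1511 = - \frac{1511}{9} \approx -167.89$)
$z \left(-1575 - 752\right) = - \frac{1511 \left(-1575 - 752\right)}{9} = \left(- \frac{1511}{9}\right) \left(-2327\right) = \frac{3516097}{9}$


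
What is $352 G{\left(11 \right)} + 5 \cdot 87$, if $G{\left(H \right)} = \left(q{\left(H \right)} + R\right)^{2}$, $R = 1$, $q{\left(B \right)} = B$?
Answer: $51123$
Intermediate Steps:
$G{\left(H \right)} = \left(1 + H\right)^{2}$ ($G{\left(H \right)} = \left(H + 1\right)^{2} = \left(1 + H\right)^{2}$)
$352 G{\left(11 \right)} + 5 \cdot 87 = 352 \left(1 + 11\right)^{2} + 5 \cdot 87 = 352 \cdot 12^{2} + 435 = 352 \cdot 144 + 435 = 50688 + 435 = 51123$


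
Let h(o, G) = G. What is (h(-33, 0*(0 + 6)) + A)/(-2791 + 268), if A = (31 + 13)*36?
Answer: -528/841 ≈ -0.62782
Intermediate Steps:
A = 1584 (A = 44*36 = 1584)
(h(-33, 0*(0 + 6)) + A)/(-2791 + 268) = (0*(0 + 6) + 1584)/(-2791 + 268) = (0*6 + 1584)/(-2523) = (0 + 1584)*(-1/2523) = 1584*(-1/2523) = -528/841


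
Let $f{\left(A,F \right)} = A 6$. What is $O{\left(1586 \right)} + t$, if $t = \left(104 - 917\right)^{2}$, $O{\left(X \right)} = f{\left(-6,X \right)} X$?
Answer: $603873$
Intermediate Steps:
$f{\left(A,F \right)} = 6 A$
$O{\left(X \right)} = - 36 X$ ($O{\left(X \right)} = 6 \left(-6\right) X = - 36 X$)
$t = 660969$ ($t = \left(-813\right)^{2} = 660969$)
$O{\left(1586 \right)} + t = \left(-36\right) 1586 + 660969 = -57096 + 660969 = 603873$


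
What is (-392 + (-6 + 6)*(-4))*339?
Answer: -132888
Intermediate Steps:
(-392 + (-6 + 6)*(-4))*339 = (-392 + 0*(-4))*339 = (-392 + 0)*339 = -392*339 = -132888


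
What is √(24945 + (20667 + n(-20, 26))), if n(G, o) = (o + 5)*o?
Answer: √46418 ≈ 215.45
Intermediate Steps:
n(G, o) = o*(5 + o) (n(G, o) = (5 + o)*o = o*(5 + o))
√(24945 + (20667 + n(-20, 26))) = √(24945 + (20667 + 26*(5 + 26))) = √(24945 + (20667 + 26*31)) = √(24945 + (20667 + 806)) = √(24945 + 21473) = √46418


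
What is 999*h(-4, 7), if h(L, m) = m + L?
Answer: 2997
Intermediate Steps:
h(L, m) = L + m
999*h(-4, 7) = 999*(-4 + 7) = 999*3 = 2997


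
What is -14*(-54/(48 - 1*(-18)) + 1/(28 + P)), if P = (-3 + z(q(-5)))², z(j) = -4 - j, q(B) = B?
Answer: 1939/176 ≈ 11.017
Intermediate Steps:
P = 4 (P = (-3 + (-4 - 1*(-5)))² = (-3 + (-4 + 5))² = (-3 + 1)² = (-2)² = 4)
-14*(-54/(48 - 1*(-18)) + 1/(28 + P)) = -14*(-54/(48 - 1*(-18)) + 1/(28 + 4)) = -14*(-54/(48 + 18) + 1/32) = -14*(-54/66 + 1/32) = -14*(-54*1/66 + 1/32) = -14*(-9/11 + 1/32) = -14*(-277/352) = 1939/176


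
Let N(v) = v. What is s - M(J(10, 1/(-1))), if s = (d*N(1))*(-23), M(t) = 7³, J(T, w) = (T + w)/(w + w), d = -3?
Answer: -274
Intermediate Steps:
J(T, w) = (T + w)/(2*w) (J(T, w) = (T + w)/((2*w)) = (T + w)*(1/(2*w)) = (T + w)/(2*w))
M(t) = 343
s = 69 (s = -3*1*(-23) = -3*(-23) = 69)
s - M(J(10, 1/(-1))) = 69 - 1*343 = 69 - 343 = -274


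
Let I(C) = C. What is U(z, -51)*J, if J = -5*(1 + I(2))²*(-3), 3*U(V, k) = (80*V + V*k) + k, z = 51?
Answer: 64260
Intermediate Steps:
U(V, k) = k/3 + 80*V/3 + V*k/3 (U(V, k) = ((80*V + V*k) + k)/3 = (k + 80*V + V*k)/3 = k/3 + 80*V/3 + V*k/3)
J = 135 (J = -5*(1 + 2)²*(-3) = -5*3²*(-3) = -5*9*(-3) = -45*(-3) = 135)
U(z, -51)*J = ((⅓)*(-51) + (80/3)*51 + (⅓)*51*(-51))*135 = (-17 + 1360 - 867)*135 = 476*135 = 64260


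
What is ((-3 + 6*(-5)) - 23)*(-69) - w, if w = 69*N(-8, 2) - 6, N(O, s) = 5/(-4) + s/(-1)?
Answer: 16377/4 ≈ 4094.3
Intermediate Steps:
N(O, s) = -5/4 - s (N(O, s) = 5*(-1/4) + s*(-1) = -5/4 - s)
w = -921/4 (w = 69*(-5/4 - 1*2) - 6 = 69*(-5/4 - 2) - 6 = 69*(-13/4) - 6 = -897/4 - 6 = -921/4 ≈ -230.25)
((-3 + 6*(-5)) - 23)*(-69) - w = ((-3 + 6*(-5)) - 23)*(-69) - 1*(-921/4) = ((-3 - 30) - 23)*(-69) + 921/4 = (-33 - 23)*(-69) + 921/4 = -56*(-69) + 921/4 = 3864 + 921/4 = 16377/4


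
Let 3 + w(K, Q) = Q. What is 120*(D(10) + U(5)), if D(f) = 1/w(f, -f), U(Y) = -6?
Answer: -9480/13 ≈ -729.23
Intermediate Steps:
w(K, Q) = -3 + Q
D(f) = 1/(-3 - f)
120*(D(10) + U(5)) = 120*(-1/(3 + 10) - 6) = 120*(-1/13 - 6) = 120*(-79/13) = -9480/13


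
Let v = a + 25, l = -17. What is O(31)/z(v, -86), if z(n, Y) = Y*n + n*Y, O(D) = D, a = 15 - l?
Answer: -31/9804 ≈ -0.0031620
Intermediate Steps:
a = 32 (a = 15 - 1*(-17) = 15 + 17 = 32)
v = 57 (v = 32 + 25 = 57)
z(n, Y) = 2*Y*n (z(n, Y) = Y*n + Y*n = 2*Y*n)
O(31)/z(v, -86) = 31/((2*(-86)*57)) = 31/(-9804) = 31*(-1/9804) = -31/9804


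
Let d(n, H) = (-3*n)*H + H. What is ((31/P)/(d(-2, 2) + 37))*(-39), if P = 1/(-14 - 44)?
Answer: 23374/17 ≈ 1374.9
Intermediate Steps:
P = -1/58 (P = 1/(-58) = -1/58 ≈ -0.017241)
d(n, H) = H - 3*H*n (d(n, H) = -3*H*n + H = H - 3*H*n)
((31/P)/(d(-2, 2) + 37))*(-39) = ((31/(-1/58))/(2*(1 - 3*(-2)) + 37))*(-39) = ((31*(-58))/(2*(1 + 6) + 37))*(-39) = (-1798/(2*7 + 37))*(-39) = (-1798/(14 + 37))*(-39) = (-1798/51)*(-39) = ((1/51)*(-1798))*(-39) = -1798/51*(-39) = 23374/17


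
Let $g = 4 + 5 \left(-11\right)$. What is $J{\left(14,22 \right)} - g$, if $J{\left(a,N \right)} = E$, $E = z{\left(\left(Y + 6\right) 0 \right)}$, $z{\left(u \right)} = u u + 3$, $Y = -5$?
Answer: $54$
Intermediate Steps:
$z{\left(u \right)} = 3 + u^{2}$ ($z{\left(u \right)} = u^{2} + 3 = 3 + u^{2}$)
$E = 3$ ($E = 3 + \left(\left(-5 + 6\right) 0\right)^{2} = 3 + \left(1 \cdot 0\right)^{2} = 3 + 0^{2} = 3 + 0 = 3$)
$J{\left(a,N \right)} = 3$
$g = -51$ ($g = 4 - 55 = -51$)
$J{\left(14,22 \right)} - g = 3 - -51 = 3 + 51 = 54$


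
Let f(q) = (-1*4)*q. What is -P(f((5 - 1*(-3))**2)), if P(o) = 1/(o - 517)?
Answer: 1/773 ≈ 0.0012937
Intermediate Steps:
f(q) = -4*q
P(o) = 1/(-517 + o)
-P(f((5 - 1*(-3))**2)) = -1/(-517 - 4*(5 - 1*(-3))**2) = -1/(-517 - 4*(5 + 3)**2) = -1/(-517 - 4*8**2) = -1/(-517 - 4*64) = -1/(-517 - 256) = -1/(-773) = -1*(-1/773) = 1/773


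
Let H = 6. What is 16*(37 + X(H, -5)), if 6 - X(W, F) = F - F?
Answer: 688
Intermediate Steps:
X(W, F) = 6 (X(W, F) = 6 - (F - F) = 6 - 1*0 = 6 + 0 = 6)
16*(37 + X(H, -5)) = 16*(37 + 6) = 16*43 = 688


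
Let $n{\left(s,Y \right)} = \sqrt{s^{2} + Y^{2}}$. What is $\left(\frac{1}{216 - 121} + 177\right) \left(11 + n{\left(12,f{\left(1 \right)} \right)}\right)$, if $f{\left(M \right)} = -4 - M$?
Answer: $\frac{403584}{95} \approx 4248.3$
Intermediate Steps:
$n{\left(s,Y \right)} = \sqrt{Y^{2} + s^{2}}$
$\left(\frac{1}{216 - 121} + 177\right) \left(11 + n{\left(12,f{\left(1 \right)} \right)}\right) = \left(\frac{1}{216 - 121} + 177\right) \left(11 + \sqrt{\left(-4 - 1\right)^{2} + 12^{2}}\right) = \left(\frac{1}{95} + 177\right) \left(11 + \sqrt{\left(-4 - 1\right)^{2} + 144}\right) = \left(\frac{1}{95} + 177\right) \left(11 + \sqrt{\left(-5\right)^{2} + 144}\right) = \frac{16816 \left(11 + \sqrt{25 + 144}\right)}{95} = \frac{16816 \left(11 + \sqrt{169}\right)}{95} = \frac{16816 \left(11 + 13\right)}{95} = \frac{16816}{95} \cdot 24 = \frac{403584}{95}$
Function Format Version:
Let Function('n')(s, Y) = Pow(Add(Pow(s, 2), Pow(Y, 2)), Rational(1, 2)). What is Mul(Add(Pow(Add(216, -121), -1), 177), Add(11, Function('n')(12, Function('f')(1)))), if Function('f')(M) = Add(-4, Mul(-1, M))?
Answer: Rational(403584, 95) ≈ 4248.3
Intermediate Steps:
Function('n')(s, Y) = Pow(Add(Pow(Y, 2), Pow(s, 2)), Rational(1, 2))
Mul(Add(Pow(Add(216, -121), -1), 177), Add(11, Function('n')(12, Function('f')(1)))) = Mul(Add(Pow(Add(216, -121), -1), 177), Add(11, Pow(Add(Pow(Add(-4, Mul(-1, 1)), 2), Pow(12, 2)), Rational(1, 2)))) = Mul(Add(Pow(95, -1), 177), Add(11, Pow(Add(Pow(Add(-4, -1), 2), 144), Rational(1, 2)))) = Mul(Add(Rational(1, 95), 177), Add(11, Pow(Add(Pow(-5, 2), 144), Rational(1, 2)))) = Mul(Rational(16816, 95), Add(11, Pow(Add(25, 144), Rational(1, 2)))) = Mul(Rational(16816, 95), Add(11, Pow(169, Rational(1, 2)))) = Mul(Rational(16816, 95), Add(11, 13)) = Mul(Rational(16816, 95), 24) = Rational(403584, 95)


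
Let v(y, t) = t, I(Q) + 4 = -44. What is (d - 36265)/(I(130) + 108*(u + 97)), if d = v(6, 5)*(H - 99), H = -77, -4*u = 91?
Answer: -37145/7971 ≈ -4.6600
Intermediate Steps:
u = -91/4 (u = -¼*91 = -91/4 ≈ -22.750)
I(Q) = -48 (I(Q) = -4 - 44 = -48)
d = -880 (d = 5*(-77 - 99) = 5*(-176) = -880)
(d - 36265)/(I(130) + 108*(u + 97)) = (-880 - 36265)/(-48 + 108*(-91/4 + 97)) = -37145/(-48 + 108*(297/4)) = -37145/(-48 + 8019) = -37145/7971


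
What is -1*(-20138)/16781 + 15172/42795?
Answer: 1116407042/718142895 ≈ 1.5546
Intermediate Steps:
-1*(-20138)/16781 + 15172/42795 = 20138*(1/16781) + 15172*(1/42795) = 20138/16781 + 15172/42795 = 1116407042/718142895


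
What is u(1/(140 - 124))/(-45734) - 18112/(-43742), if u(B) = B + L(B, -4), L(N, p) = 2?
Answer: 6625951921/16003973024 ≈ 0.41402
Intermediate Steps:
u(B) = 2 + B (u(B) = B + 2 = 2 + B)
u(1/(140 - 124))/(-45734) - 18112/(-43742) = (2 + 1/(140 - 124))/(-45734) - 18112/(-43742) = (2 + 1/16)*(-1/45734) - 18112*(-1/43742) = (2 + 1/16)*(-1/45734) + 9056/21871 = (33/16)*(-1/45734) + 9056/21871 = -33/731744 + 9056/21871 = 6625951921/16003973024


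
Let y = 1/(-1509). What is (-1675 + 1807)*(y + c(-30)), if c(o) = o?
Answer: -1991924/503 ≈ -3960.1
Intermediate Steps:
y = -1/1509 ≈ -0.00066269
(-1675 + 1807)*(y + c(-30)) = (-1675 + 1807)*(-1/1509 - 30) = 132*(-45271/1509) = -1991924/503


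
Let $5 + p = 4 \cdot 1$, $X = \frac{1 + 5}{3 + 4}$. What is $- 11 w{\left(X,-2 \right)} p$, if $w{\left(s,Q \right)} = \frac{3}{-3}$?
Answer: $-11$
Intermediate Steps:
$X = \frac{6}{7} \approx 0.85714$
$w{\left(s,Q \right)} = -1$ ($w{\left(s,Q \right)} = 3 \left(- \frac{1}{3}\right) = -1$)
$p = -1$ ($p = -5 + 4 \cdot 1 = -5 + 4 = -1$)
$- 11 w{\left(X,-2 \right)} p = \left(-11\right) \left(-1\right) \left(-1\right) = 11 \left(-1\right) = -11$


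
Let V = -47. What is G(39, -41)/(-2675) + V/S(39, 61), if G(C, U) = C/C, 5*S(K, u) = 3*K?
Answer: -628742/312975 ≈ -2.0089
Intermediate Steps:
S(K, u) = 3*K/5 (S(K, u) = (3*K)/5 = 3*K/5)
G(C, U) = 1
G(39, -41)/(-2675) + V/S(39, 61) = 1/(-2675) - 47/((3/5)*39) = 1*(-1/2675) - 47/117/5 = -1/2675 - 47*5/117 = -1/2675 - 235/117 = -628742/312975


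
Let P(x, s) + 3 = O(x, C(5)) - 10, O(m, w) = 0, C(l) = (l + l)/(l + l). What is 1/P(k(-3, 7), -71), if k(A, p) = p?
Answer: -1/13 ≈ -0.076923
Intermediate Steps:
C(l) = 1 (C(l) = (2*l)/((2*l)) = (2*l)*(1/(2*l)) = 1)
P(x, s) = -13 (P(x, s) = -3 + (0 - 10) = -3 - 10 = -13)
1/P(k(-3, 7), -71) = 1/(-13) = -1/13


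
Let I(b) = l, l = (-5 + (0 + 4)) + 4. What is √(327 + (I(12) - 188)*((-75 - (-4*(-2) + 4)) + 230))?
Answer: 4*I*√1633 ≈ 161.64*I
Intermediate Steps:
l = 3 (l = (-5 + 4) + 4 = -1 + 4 = 3)
I(b) = 3
√(327 + (I(12) - 188)*((-75 - (-4*(-2) + 4)) + 230)) = √(327 + (3 - 188)*((-75 - (-4*(-2) + 4)) + 230)) = √(327 - 185*((-75 - (8 + 4)) + 230)) = √(327 - 185*((-75 - 1*12) + 230)) = √(327 - 185*((-75 - 12) + 230)) = √(327 - 185*(-87 + 230)) = √(327 - 185*143) = √(327 - 26455) = √(-26128) = 4*I*√1633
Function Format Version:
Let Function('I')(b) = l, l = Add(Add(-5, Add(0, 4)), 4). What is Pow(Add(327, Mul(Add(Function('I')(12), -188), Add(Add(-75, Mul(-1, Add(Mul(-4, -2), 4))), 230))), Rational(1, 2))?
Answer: Mul(4, I, Pow(1633, Rational(1, 2))) ≈ Mul(161.64, I)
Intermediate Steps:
l = 3 (l = Add(Add(-5, 4), 4) = Add(-1, 4) = 3)
Function('I')(b) = 3
Pow(Add(327, Mul(Add(Function('I')(12), -188), Add(Add(-75, Mul(-1, Add(Mul(-4, -2), 4))), 230))), Rational(1, 2)) = Pow(Add(327, Mul(Add(3, -188), Add(Add(-75, Mul(-1, Add(Mul(-4, -2), 4))), 230))), Rational(1, 2)) = Pow(Add(327, Mul(-185, Add(Add(-75, Mul(-1, Add(8, 4))), 230))), Rational(1, 2)) = Pow(Add(327, Mul(-185, Add(Add(-75, Mul(-1, 12)), 230))), Rational(1, 2)) = Pow(Add(327, Mul(-185, Add(Add(-75, -12), 230))), Rational(1, 2)) = Pow(Add(327, Mul(-185, Add(-87, 230))), Rational(1, 2)) = Pow(Add(327, Mul(-185, 143)), Rational(1, 2)) = Pow(Add(327, -26455), Rational(1, 2)) = Pow(-26128, Rational(1, 2)) = Mul(4, I, Pow(1633, Rational(1, 2)))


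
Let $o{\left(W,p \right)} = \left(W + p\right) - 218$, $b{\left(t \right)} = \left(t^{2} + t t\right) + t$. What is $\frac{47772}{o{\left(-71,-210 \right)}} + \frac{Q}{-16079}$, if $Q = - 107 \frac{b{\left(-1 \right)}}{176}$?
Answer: $- \frac{135190120495}{1412122096} \approx -95.735$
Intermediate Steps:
$b{\left(t \right)} = t + 2 t^{2}$ ($b{\left(t \right)} = \left(t^{2} + t^{2}\right) + t = 2 t^{2} + t = t + 2 t^{2}$)
$Q = - \frac{107}{176}$ ($Q = - 107 \frac{\left(-1\right) \left(1 + 2 \left(-1\right)\right)}{176} = - 107 - (1 - 2) \frac{1}{176} = - 107 \left(-1\right) \left(-1\right) \frac{1}{176} = - 107 \cdot 1 \cdot \frac{1}{176} = \left(-107\right) \frac{1}{176} = - \frac{107}{176} \approx -0.60795$)
$o{\left(W,p \right)} = -218 + W + p$
$\frac{47772}{o{\left(-71,-210 \right)}} + \frac{Q}{-16079} = \frac{47772}{-218 - 71 - 210} - \frac{107}{176 \left(-16079\right)} = \frac{47772}{-499} - - \frac{107}{2829904} = 47772 \left(- \frac{1}{499}\right) + \frac{107}{2829904} = - \frac{47772}{499} + \frac{107}{2829904} = - \frac{135190120495}{1412122096}$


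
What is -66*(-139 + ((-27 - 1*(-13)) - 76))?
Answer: 15114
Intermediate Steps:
-66*(-139 + ((-27 - 1*(-13)) - 76)) = -66*(-139 + ((-27 + 13) - 76)) = -66*(-139 + (-14 - 76)) = -66*(-139 - 90) = -66*(-229) = 15114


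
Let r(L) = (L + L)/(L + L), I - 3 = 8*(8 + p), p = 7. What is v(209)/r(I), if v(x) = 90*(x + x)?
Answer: 37620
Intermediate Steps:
v(x) = 180*x (v(x) = 90*(2*x) = 180*x)
I = 123 (I = 3 + 8*(8 + 7) = 3 + 8*15 = 3 + 120 = 123)
r(L) = 1 (r(L) = (2*L)/((2*L)) = (2*L)*(1/(2*L)) = 1)
v(209)/r(I) = (180*209)/1 = 37620*1 = 37620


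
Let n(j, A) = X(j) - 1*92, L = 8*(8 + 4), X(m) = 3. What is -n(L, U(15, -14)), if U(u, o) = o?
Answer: 89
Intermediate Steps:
L = 96 (L = 8*12 = 96)
n(j, A) = -89 (n(j, A) = 3 - 1*92 = 3 - 92 = -89)
-n(L, U(15, -14)) = -1*(-89) = 89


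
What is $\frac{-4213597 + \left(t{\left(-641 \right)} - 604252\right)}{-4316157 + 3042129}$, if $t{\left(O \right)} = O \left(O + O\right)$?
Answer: $\frac{1332029}{424676} \approx 3.1366$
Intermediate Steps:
$t{\left(O \right)} = 2 O^{2}$ ($t{\left(O \right)} = O 2 O = 2 O^{2}$)
$\frac{-4213597 + \left(t{\left(-641 \right)} - 604252\right)}{-4316157 + 3042129} = \frac{-4213597 - \left(604252 - 2 \left(-641\right)^{2}\right)}{-4316157 + 3042129} = \frac{-4213597 + \left(2 \cdot 410881 - 604252\right)}{-1274028} = \left(-4213597 + \left(821762 - 604252\right)\right) \left(- \frac{1}{1274028}\right) = \left(-4213597 + 217510\right) \left(- \frac{1}{1274028}\right) = \left(-3996087\right) \left(- \frac{1}{1274028}\right) = \frac{1332029}{424676}$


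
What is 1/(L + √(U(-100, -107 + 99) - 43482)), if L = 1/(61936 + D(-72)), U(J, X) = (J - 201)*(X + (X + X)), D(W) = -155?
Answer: 61781/138392868721939 - 3816891961*I*√36258/138392868721939 ≈ 4.4642e-10 - 0.0052517*I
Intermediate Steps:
U(J, X) = 3*X*(-201 + J) (U(J, X) = (-201 + J)*(X + 2*X) = (-201 + J)*(3*X) = 3*X*(-201 + J))
L = 1/61781 (L = 1/(61936 - 155) = 1/61781 ≈ 1.6186e-5)
1/(L + √(U(-100, -107 + 99) - 43482)) = 1/(1/61781 + √(3*(-107 + 99)*(-201 - 100) - 43482)) = 1/(1/61781 + √(3*(-8)*(-301) - 43482)) = 1/(1/61781 + √(7224 - 43482)) = 1/(1/61781 + √(-36258)) = 1/(1/61781 + I*√36258)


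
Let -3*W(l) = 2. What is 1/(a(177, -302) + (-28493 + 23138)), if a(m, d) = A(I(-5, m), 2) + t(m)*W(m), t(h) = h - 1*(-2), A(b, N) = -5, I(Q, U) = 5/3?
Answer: -3/16438 ≈ -0.00018250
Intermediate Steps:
I(Q, U) = 5/3 (I(Q, U) = 5*(1/3) = 5/3)
W(l) = -2/3 (W(l) = -1/3*2 = -2/3)
t(h) = 2 + h (t(h) = h + 2 = 2 + h)
a(m, d) = -19/3 - 2*m/3 (a(m, d) = -5 + (2 + m)*(-2/3) = -5 + (-4/3 - 2*m/3) = -19/3 - 2*m/3)
1/(a(177, -302) + (-28493 + 23138)) = 1/((-19/3 - 2/3*177) + (-28493 + 23138)) = 1/((-19/3 - 118) - 5355) = 1/(-373/3 - 5355) = 1/(-16438/3) = -3/16438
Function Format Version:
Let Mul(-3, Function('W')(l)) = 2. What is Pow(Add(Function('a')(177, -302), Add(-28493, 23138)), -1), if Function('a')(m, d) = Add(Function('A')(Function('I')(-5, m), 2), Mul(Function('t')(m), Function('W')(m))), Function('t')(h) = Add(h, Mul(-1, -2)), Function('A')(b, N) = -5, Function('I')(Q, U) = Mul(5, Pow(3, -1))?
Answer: Rational(-3, 16438) ≈ -0.00018250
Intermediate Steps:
Function('I')(Q, U) = Rational(5, 3) (Function('I')(Q, U) = Mul(5, Rational(1, 3)) = Rational(5, 3))
Function('W')(l) = Rational(-2, 3) (Function('W')(l) = Mul(Rational(-1, 3), 2) = Rational(-2, 3))
Function('t')(h) = Add(2, h) (Function('t')(h) = Add(h, 2) = Add(2, h))
Function('a')(m, d) = Add(Rational(-19, 3), Mul(Rational(-2, 3), m)) (Function('a')(m, d) = Add(-5, Mul(Add(2, m), Rational(-2, 3))) = Add(-5, Add(Rational(-4, 3), Mul(Rational(-2, 3), m))) = Add(Rational(-19, 3), Mul(Rational(-2, 3), m)))
Pow(Add(Function('a')(177, -302), Add(-28493, 23138)), -1) = Pow(Add(Add(Rational(-19, 3), Mul(Rational(-2, 3), 177)), Add(-28493, 23138)), -1) = Pow(Add(Add(Rational(-19, 3), -118), -5355), -1) = Pow(Add(Rational(-373, 3), -5355), -1) = Pow(Rational(-16438, 3), -1) = Rational(-3, 16438)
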